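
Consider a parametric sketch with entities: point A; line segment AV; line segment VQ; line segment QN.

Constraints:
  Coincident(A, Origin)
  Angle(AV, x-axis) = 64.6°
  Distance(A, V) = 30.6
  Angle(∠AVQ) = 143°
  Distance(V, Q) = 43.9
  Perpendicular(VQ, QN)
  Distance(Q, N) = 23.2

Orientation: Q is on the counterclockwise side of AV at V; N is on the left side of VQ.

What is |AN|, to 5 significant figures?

68.506

A is at the origin; AV runs at 64.6° with length 30.6, so V = 30.6·(cos 64.6°, sin 64.6°) = (13.125, 27.642). ∠AVQ = 143.0°, so VQ runs at 64.6° + (180° − 143.0°) = 101.60° from the x-axis; with |VQ| = 43.9, Q = V + 43.9·(cos 101.60°, sin 101.60°) = (4.2981, 70.645). VQ ⟂ QN; with |QN| = 23.2 on the left of VQ, N = Q + 23.2·(-0.97958, -0.20108) = (-18.428, 65.980). Then |AN| = |N − A| = 68.506.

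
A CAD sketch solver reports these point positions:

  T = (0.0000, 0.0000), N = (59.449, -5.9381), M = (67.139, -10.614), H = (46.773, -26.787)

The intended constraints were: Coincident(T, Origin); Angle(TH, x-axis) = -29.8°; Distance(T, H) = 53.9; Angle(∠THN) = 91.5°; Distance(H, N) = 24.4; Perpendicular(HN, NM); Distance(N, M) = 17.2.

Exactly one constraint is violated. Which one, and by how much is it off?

Distance(N, M) = 17.2 — off by 8.20.

T = (0.00, 0.00) ✓; TH at -29.80° ✓; |TH| = 53.90 ✓; ∠THN = 91.50° ✓; |HN| = 24.40 ✓; ∠(HN, NM) = 90.00° ✓; |NM| = 9.000 ✗.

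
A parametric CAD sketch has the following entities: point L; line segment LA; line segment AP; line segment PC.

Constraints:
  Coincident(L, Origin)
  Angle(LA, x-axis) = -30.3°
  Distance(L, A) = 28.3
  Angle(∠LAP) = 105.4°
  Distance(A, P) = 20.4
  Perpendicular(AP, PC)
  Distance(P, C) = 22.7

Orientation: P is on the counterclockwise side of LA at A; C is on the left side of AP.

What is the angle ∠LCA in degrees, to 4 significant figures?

57.38°

∠LAP = 105.4°, so AP runs at -30.3° + (180° − 105.4°) = 44.30° from the x-axis; with |AP| = 20.4, P = A + 20.4·(cos 44.30°, sin 44.30°) = (39.03, -0.03046). The perpendicularity gives PC at right angles to AP; with |PC| = 22.7 on the left of AP, C = P + 22.7·(-0.6984, 0.7157) = (23.18, 16.22). Then cos ∠LCA = CL·CA / (|CL||CA|), giving 57.38°.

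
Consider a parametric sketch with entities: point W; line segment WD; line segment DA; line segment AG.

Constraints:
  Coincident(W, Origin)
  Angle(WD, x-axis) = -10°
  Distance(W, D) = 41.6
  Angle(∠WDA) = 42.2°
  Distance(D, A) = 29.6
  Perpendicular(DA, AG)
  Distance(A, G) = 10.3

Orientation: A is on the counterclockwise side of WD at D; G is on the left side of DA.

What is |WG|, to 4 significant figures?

17.69

W is at the origin; WD runs at -10.0° with length 41.6, so D = 41.6·(cos -10.0°, sin -10.0°) = (40.97, -7.224). ∠WDA = 42.2°, so DA runs at -10.0° + (180° − 42.2°) = 127.8° from the x-axis; with |DA| = 29.6, A = D + 29.6·(cos 127.8°, sin 127.8°) = (22.83, 16.16). DA ⟂ AG; with |AG| = 10.3 on the left of DA, G = A + 10.3·(-0.7902, -0.6129) = (14.69, 9.852). Then |WG| = |G − W| = 17.69.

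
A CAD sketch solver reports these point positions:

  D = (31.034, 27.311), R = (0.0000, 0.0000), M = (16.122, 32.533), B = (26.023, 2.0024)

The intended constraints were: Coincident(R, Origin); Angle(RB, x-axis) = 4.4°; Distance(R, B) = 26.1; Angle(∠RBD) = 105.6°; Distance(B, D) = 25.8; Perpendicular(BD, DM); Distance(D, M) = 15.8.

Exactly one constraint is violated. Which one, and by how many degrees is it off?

Perpendicular(BD, DM) — off by 8.10°.

R = (0.00, 0.00) ✓; RB at 4.400° ✓; |RB| = 26.10 ✓; ∠RBD = 105.6° ✓; |BD| = 25.80 ✓; ∠(BD, DM) = 81.90° ✗; |DM| = 15.80 ✓.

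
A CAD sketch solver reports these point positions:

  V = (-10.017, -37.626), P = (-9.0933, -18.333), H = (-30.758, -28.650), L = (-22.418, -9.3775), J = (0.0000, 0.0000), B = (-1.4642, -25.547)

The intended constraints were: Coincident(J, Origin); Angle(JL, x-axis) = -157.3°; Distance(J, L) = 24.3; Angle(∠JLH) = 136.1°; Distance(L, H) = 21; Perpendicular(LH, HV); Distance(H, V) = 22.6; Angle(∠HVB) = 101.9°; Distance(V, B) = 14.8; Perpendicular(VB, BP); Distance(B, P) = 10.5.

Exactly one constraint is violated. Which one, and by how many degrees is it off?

Perpendicular(VB, BP) — off by 8.10°.

J = (0.00, 0.00) ✓; JL at -157.3° ✓; |JL| = 24.30 ✓; ∠JLH = 136.1° ✓; |LH| = 21.00 ✓; ∠(LH, HV) = 90.00° ✓; |HV| = 22.60 ✓; ∠HVB = 101.9° ✓; |VB| = 14.80 ✓; ∠(VB, BP) = 81.90° ✗; |BP| = 10.50 ✓.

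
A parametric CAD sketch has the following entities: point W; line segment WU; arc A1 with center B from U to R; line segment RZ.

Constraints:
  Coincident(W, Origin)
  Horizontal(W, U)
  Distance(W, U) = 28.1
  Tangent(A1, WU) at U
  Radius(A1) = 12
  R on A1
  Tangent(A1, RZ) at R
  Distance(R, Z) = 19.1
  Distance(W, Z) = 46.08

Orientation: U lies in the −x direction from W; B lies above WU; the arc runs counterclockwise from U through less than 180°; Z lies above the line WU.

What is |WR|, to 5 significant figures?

27.027

Checks: |BU| = 12.00 ✓; |BR| = 12.00 ✓; ∠(BR, RZ) = 90.00° ✓; |RZ| = 19.10 ✓; |WZ| = 46.08 ✓.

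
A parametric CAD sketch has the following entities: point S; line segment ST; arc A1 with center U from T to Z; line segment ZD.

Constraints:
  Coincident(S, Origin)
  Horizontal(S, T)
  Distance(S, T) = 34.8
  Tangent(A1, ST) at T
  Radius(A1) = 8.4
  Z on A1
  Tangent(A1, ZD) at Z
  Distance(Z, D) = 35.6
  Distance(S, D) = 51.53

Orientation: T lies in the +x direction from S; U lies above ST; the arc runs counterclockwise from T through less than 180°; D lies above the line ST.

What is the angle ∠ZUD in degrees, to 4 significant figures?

76.72°

S is at the origin; ST is horizontal with |ST| = 34.8 and T on the +x side, so T = (34.80, 0.000). A1 meets ST tangentially, so UT is at right angles to ST, so U = T + (0, 8.4) = (34.80, 8.400). Since UZ ⟂ ZD (tangency), |UD| = √(8.4² + 35.6²) = 36.58 regardless of where Z sits on A1. So D lies on both circle(S, 51.53) and circle(U, 36.58); the above-ST intersection is D = (26.70, 44.07). Z is the foot of the tangent from D: Z = (42.35, 12.09).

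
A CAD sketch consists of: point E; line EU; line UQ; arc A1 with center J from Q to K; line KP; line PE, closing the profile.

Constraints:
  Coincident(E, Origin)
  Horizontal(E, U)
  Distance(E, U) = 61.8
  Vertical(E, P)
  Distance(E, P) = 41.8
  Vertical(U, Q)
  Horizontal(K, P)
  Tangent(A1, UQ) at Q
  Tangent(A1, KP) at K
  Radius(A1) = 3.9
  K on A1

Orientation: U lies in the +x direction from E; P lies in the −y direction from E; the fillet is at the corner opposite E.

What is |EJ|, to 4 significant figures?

69.20

EP is vertical with |EP| = 41.8 and P on the −y side, so P = (0.000, -41.80). The virtual corner opposite E is at (61.80, -41.80). Since A1 is tangent to UQ there, JQ ⟂ UQ and since A1 is tangent to KP there, JK ⟂ KP, with radius 3.9, so the center J sits 3.9 in from both sides at J = (57.90, -37.90). Then |EJ| = |J − E| = 69.20.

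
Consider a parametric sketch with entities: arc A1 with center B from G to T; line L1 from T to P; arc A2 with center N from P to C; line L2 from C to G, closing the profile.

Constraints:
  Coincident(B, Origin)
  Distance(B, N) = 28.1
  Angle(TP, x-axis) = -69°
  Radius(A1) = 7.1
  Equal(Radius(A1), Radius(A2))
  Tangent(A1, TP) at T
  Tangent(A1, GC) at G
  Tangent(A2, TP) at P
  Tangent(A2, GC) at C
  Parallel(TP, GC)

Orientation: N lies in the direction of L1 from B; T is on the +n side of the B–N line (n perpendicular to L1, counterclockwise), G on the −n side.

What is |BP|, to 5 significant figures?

28.983

Tangency of A1 to both parallel lines with radius 7.1 puts T and G at B ± 7.1·n: T = (6.6284, 2.5444), G = (-6.6284, -2.5444). Equal radii place P and C the same way about N: P = N + 7.1·n = (16.699, -23.689), C = N − 7.1·n = (3.4417, -28.778). Then |BP| = |P − B| = 28.983.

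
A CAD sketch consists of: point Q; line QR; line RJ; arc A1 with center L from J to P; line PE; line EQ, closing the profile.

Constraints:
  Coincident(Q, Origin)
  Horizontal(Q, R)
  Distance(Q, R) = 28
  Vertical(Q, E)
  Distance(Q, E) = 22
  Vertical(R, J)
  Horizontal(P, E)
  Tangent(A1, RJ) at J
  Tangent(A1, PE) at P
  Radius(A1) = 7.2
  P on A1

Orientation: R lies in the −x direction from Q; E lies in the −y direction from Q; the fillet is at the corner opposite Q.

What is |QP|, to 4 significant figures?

30.28

Q is at the origin; Q and R share the same y with |QR| = 28.0 and R on the −x side, so R = (-28.00, 0.000). QE is vertical with |QE| = 22.0 and E on the −y side, so E = (0.000, -22.00). The virtual corner opposite Q is at (-28.00, -22.00). Since A1 is tangent to RJ there, LJ ⟂ RJ and the tangent condition forces LP to be normal to PE, with radius 7.2, so the center L sits 7.2 in from both sides at L = (-20.80, -14.80). That places the tangent points at J = (-28.00, -14.80) on RJ and P = (-20.80, -22.00) on PE. Then |QP| = |P − Q| = 30.28.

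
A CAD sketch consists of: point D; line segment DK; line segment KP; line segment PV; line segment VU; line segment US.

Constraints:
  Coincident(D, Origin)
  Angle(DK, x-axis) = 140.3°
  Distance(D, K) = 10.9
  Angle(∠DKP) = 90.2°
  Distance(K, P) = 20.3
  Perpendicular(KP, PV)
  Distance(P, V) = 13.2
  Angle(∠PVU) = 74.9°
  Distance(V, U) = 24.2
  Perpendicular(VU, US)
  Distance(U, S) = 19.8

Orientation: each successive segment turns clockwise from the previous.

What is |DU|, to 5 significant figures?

5.0192

D is at the origin; DK runs at 140.3° with length 10.9, so K = (-8.3865, 6.9626). ∠DKP = 90.2° gives KP at 50.500° from the x-axis; with |KP| = 20.3, P = (4.5259, 22.627). The perpendicularity gives PV at right angles to KP, so PV runs at -39.500°; with |PV| = 13.2, V = (14.711, 14.230). ∠PVU = 74.9° gives VU at -144.60° from the x-axis; with |VU| = 24.2, U = (-5.0147, 0.21171). Then |DU| = |U − D| = 5.0192.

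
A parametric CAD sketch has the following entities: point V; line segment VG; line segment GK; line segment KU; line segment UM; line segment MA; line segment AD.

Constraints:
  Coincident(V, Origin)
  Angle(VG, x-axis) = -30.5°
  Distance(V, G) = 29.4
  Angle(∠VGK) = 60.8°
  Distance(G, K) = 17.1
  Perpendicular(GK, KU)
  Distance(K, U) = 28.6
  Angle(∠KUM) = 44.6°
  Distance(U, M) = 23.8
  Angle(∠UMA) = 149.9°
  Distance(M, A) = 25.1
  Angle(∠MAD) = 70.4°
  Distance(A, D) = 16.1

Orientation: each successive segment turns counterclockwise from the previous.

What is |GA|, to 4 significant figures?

13.95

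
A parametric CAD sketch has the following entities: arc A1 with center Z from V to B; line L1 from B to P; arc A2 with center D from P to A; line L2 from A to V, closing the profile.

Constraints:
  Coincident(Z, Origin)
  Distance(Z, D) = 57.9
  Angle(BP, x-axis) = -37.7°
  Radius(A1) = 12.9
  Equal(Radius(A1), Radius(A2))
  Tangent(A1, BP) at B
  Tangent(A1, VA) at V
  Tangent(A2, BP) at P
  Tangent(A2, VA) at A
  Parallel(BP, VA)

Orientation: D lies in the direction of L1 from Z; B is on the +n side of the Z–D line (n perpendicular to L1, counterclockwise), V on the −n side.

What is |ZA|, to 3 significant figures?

59.3

Tangency of A1 to both parallel lines with radius 12.9 puts B and V at Z ± 12.9·n: B = (7.89, 10.2), V = (-7.89, -10.2). Equal radii place P and A the same way about D: P = D + 12.9·n = (53.7, -25.2), A = D − 12.9·n = (37.9, -45.6). Then |ZA| = |A − Z| = 59.3.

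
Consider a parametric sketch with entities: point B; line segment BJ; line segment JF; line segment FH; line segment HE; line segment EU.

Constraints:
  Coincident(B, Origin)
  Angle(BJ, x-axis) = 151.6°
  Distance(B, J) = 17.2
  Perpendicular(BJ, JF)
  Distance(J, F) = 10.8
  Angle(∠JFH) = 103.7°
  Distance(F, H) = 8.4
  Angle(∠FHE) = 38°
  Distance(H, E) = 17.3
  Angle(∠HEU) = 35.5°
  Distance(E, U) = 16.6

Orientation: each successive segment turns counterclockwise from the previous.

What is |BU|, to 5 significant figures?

24.668

B is at the origin; BJ runs at 151.6° with length 17.2, so J = (-15.130, 8.1807). BJ is perpendicular to JF, so JF runs at -118.40°; with |JF| = 10.8, F = (-20.267, -1.3195). ∠JFH = 103.7° gives FH at -42.100° from the x-axis; with |FH| = 8.4, H = (-14.034, -6.9511). ∠FHE = 38.0° gives HE at 99.900° from the x-axis; with |HE| = 17.3, E = (-17.008, 10.091). ∠HEU = 35.5° gives EU at -115.60° from the x-axis; with |EU| = 16.6, U = (-24.181, -4.8791). Then |BU| = |U − B| = 24.668.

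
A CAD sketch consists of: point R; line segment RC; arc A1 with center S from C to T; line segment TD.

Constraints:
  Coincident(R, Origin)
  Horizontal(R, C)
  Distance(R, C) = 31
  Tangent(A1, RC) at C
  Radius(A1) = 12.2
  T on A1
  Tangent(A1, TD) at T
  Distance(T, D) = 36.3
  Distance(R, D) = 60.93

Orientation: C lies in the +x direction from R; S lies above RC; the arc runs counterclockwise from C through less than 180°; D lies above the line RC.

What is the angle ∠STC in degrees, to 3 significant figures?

38.2°

R is at the origin; RC is horizontal with |RC| = 31.0 and C on the +x side, so C = (31.0, 0.00). The tangent condition forces SC to be normal to RC, so S = C + (0, 12.2) = (31.0, 12.2). Since ST ⟂ TD (tangency), |SD| = √(12.2² + 36.3²) = 38.3 regardless of where T sits on A1. So D lies on both circle(R, 60.93) and circle(S, 38.3); the above-RC intersection is D = (34.3, 50.4). T is the foot of the tangent from D: T = (42.9, 15.1).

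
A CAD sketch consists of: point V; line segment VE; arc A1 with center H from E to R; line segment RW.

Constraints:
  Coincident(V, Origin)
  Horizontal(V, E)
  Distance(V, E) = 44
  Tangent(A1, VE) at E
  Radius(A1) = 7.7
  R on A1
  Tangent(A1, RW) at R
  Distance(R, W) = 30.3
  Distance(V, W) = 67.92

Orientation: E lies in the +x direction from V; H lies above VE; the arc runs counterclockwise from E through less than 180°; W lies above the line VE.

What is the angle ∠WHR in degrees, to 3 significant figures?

75.7°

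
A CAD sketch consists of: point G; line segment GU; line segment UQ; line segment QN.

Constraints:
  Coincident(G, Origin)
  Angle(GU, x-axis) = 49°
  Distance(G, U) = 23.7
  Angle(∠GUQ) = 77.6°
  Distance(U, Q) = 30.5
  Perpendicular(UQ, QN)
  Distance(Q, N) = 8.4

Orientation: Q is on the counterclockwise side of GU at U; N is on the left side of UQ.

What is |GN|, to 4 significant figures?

29.38

∠GUQ = 77.6°, so UQ runs at 49.0° + (180° − 77.6°) = 151.4° from the x-axis; with |UQ| = 30.5, Q = U + 30.5·(cos 151.4°, sin 151.4°) = (-11.23, 32.49). The perpendicularity gives QN at right angles to UQ; with |QN| = 8.4 on the left of UQ, N = Q + 8.4·(-0.4787, -0.8780) = (-15.25, 25.11). Then |GN| = |N − G| = 29.38.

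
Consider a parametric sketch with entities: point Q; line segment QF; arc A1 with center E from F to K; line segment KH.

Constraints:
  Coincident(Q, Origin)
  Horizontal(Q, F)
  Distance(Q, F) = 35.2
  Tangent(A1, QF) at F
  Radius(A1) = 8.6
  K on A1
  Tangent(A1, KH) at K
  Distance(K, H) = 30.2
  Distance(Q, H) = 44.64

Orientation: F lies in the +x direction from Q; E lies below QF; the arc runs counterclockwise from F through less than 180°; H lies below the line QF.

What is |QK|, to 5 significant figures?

27.749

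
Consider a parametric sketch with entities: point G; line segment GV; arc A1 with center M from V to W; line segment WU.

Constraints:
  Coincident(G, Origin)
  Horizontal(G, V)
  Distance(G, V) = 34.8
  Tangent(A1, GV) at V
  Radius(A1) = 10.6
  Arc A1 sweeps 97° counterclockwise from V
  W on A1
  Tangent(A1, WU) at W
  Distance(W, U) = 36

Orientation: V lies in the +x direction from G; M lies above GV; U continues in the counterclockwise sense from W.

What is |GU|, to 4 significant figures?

62.80

On A1, V sits at bearing -90° from M; a 97° counterclockwise sweep puts W at bearing 7°, so W = M + 10.6·(cos 7°, sin 7°) = (45.32, 11.89). A1 meets WU tangentially, so MW is at right angles to WU, so WU runs along (−sin 7°, cos 7°); with |WU| = 36.0, U = (40.93, 47.62). Then |GU| = |U − G| = 62.80.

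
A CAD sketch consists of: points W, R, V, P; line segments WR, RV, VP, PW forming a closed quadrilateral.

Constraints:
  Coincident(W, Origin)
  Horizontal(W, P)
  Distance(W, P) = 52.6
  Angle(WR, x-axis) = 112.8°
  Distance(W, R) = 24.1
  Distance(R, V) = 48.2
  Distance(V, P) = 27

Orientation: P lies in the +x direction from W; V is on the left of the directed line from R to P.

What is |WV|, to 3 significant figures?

45.3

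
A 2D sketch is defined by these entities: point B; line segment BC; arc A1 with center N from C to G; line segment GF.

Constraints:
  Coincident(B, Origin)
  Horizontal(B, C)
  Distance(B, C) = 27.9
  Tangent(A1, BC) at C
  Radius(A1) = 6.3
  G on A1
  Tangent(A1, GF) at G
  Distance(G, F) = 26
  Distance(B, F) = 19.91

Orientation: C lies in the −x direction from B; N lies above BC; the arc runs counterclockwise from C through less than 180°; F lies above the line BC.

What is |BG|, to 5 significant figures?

23.672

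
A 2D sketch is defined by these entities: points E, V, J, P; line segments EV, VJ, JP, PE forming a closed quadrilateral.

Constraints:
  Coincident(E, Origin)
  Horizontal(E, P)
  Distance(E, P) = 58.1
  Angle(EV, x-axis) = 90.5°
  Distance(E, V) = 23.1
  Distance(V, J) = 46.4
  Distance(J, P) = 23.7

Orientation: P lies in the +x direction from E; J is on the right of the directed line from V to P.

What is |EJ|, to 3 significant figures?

36.0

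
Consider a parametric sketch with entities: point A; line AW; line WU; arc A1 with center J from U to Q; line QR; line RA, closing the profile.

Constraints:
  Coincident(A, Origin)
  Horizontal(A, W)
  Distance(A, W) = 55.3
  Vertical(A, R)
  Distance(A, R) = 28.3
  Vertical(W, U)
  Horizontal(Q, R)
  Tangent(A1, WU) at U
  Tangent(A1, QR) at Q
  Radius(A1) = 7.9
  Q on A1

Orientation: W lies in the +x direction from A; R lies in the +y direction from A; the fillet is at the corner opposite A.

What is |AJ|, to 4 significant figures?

51.60

A is at the origin; AW is horizontal with |AW| = 55.3 and W on the +x side, so W = (55.30, 0.000). A and R share the same x with |AR| = 28.3 and R on the +y side, so R = (0.000, 28.30). The virtual corner opposite A is at (55.30, 28.30). Since A1 is tangent to WU there, JU ⟂ WU and A1 meets QR tangentially, so JQ is at right angles to QR, with radius 7.9, so the center J sits 7.9 in from both sides at J = (47.40, 20.40). Then |AJ| = |J − A| = 51.60.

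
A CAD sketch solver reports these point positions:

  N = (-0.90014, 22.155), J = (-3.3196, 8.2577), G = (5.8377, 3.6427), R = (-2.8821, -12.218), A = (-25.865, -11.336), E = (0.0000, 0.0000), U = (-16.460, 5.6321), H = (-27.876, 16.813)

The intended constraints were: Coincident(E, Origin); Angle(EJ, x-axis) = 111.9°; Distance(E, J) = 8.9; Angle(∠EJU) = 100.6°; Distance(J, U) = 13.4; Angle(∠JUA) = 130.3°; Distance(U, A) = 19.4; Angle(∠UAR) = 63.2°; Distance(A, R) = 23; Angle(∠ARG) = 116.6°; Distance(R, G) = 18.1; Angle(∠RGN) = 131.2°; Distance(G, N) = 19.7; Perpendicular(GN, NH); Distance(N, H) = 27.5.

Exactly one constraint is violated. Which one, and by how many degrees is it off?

Perpendicular(GN, NH) — off by 8.80°.

E = (0.00, 0.00) ✓; EJ at 111.9° ✓; |EJ| = 8.900 ✓; ∠EJU = 100.6° ✓; |JU| = 13.40 ✓; ∠JUA = 130.3° ✓; |UA| = 19.40 ✓; ∠UAR = 63.20° ✓; |AR| = 23.00 ✓; ∠ARG = 116.6° ✓; |RG| = 18.10 ✓; ∠RGN = 131.2° ✓; |GN| = 19.70 ✓; ∠(GN, NH) = 81.20° ✗; |NH| = 27.50 ✓.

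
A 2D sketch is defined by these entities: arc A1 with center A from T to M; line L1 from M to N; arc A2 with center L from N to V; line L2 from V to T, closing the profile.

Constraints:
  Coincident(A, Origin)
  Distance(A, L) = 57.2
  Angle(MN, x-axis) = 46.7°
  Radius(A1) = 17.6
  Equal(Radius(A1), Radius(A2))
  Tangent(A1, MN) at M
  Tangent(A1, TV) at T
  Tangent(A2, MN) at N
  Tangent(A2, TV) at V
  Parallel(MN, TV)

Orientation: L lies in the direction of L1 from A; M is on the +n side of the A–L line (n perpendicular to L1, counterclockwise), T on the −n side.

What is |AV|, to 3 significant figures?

59.8

The slot axis is L1's direction at 46.7°, so u = (cos 46.7°, sin 46.7°) = (0.686, 0.728) and n = (−sin 46.7°, cos 46.7°) = (-0.728, 0.686). A is at the origin and L lies 57.2 along u from A, so L = 57.2·u = (39.2, 41.6). Tangency of A1 to both parallel lines with radius 17.6 puts M and T at A ± 17.6·n: M = (-12.8, 12.1), T = (12.8, -12.1). Equal radii place N and V the same way about L: N = L + 17.6·n = (26.4, 53.7), V = L − 17.6·n = (52.0, 29.6). Then |AV| = |V − A| = 59.8.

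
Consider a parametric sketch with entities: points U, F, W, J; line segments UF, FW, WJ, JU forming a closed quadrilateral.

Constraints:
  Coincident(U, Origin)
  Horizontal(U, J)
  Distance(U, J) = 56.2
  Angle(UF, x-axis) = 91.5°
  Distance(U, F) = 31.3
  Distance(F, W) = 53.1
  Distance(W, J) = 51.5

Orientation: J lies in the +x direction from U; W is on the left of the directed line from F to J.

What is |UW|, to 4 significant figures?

70.34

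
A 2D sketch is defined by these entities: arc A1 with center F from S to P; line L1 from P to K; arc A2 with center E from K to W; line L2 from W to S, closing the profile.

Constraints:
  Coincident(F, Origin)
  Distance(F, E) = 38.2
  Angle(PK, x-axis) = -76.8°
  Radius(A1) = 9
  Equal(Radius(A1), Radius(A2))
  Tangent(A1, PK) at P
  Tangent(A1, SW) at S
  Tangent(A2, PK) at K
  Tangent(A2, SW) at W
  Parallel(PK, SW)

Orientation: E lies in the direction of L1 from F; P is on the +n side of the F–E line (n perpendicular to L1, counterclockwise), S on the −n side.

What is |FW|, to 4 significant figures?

39.25

The slot axis is L1's direction at -76.8°, so u = (cos -76.8°, sin -76.8°) = (0.2284, -0.9736) and n = (−sin -76.8°, cos -76.8°) = (0.9736, 0.2284). F is at the origin and E lies 38.2 along u from F, so E = 38.2·u = (8.723, -37.19). Tangency of A1 to both parallel lines with radius 9.0 puts P and S at F ± 9.0·n: P = (8.762, 2.055), S = (-8.762, -2.055). Equal radii place K and W the same way about E: K = E + 9.0·n = (17.49, -35.14), W = E − 9.0·n = (-0.03921, -39.25). Then |FW| = |W − F| = 39.25.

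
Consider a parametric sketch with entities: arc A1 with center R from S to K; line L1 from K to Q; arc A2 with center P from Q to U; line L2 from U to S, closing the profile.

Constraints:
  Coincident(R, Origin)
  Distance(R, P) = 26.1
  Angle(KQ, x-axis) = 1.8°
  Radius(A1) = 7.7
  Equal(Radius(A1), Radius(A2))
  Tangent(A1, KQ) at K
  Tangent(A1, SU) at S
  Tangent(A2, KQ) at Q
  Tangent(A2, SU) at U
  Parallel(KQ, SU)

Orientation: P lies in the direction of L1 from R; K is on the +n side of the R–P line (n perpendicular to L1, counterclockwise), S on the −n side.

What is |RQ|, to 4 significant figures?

27.21

Tangency of A1 to both parallel lines with radius 7.7 puts K and S at R ± 7.7·n: K = (-0.2419, 7.696), S = (0.2419, -7.696). Equal radii place Q and U the same way about P: Q = P + 7.7·n = (25.85, 8.516), U = P − 7.7·n = (26.33, -6.876). Then |RQ| = |Q − R| = 27.21.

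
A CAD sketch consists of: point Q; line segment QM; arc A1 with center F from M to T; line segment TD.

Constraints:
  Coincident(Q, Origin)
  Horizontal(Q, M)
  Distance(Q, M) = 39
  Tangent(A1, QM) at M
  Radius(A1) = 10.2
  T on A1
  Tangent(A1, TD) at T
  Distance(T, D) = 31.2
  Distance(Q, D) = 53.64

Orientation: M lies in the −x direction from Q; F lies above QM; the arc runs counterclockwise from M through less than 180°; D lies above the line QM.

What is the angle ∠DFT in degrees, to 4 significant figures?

71.90°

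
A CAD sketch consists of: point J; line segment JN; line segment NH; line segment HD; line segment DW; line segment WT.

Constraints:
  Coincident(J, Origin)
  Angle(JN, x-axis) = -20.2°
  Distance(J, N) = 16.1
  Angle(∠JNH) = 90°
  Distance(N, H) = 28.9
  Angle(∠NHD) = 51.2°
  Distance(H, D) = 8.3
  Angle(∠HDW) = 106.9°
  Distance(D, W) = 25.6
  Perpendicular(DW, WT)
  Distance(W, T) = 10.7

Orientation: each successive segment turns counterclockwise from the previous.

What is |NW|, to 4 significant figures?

3.080

J is at the origin; JN runs at -20.2° with length 16.1, so N = (15.11, -5.559). ∠JNH = 90.0° gives NH at 69.80° from the x-axis; with |NH| = 28.9, H = (25.09, 21.56). ∠NHD = 51.2° gives HD at -161.4° from the x-axis; with |HD| = 8.3, D = (17.22, 18.92). ∠HDW = 106.9° gives DW at -88.30° from the x-axis; with |DW| = 25.6, W = (17.98, -6.673). Then |NW| = |W − N| = 3.080.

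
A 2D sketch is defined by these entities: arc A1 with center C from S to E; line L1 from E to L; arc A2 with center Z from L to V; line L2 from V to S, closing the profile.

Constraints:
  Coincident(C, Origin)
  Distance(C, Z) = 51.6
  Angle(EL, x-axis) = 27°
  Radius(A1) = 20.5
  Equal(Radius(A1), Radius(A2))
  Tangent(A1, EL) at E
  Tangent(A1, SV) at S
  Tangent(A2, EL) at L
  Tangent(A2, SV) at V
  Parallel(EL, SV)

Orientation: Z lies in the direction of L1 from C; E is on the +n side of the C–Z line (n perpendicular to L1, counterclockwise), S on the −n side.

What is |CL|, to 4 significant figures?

55.52

Tangency of A1 to both parallel lines with radius 20.5 puts E and S at C ± 20.5·n: E = (-9.307, 18.27), S = (9.307, -18.27). Equal radii place L and V the same way about Z: L = Z + 20.5·n = (36.67, 41.69), V = Z − 20.5·n = (55.28, 5.160). Then |CL| = |L − C| = 55.52.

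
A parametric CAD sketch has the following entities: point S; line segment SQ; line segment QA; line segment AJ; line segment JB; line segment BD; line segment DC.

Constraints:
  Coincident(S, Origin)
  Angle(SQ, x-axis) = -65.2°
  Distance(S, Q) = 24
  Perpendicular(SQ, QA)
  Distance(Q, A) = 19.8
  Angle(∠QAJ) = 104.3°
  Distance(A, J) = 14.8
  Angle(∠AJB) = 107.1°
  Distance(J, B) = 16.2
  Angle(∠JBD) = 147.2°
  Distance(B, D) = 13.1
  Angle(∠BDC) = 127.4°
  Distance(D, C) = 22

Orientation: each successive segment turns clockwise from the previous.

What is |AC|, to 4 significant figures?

36.50

S is at the origin; SQ runs at -65.2° with length 24.0, so Q = (10.07, -21.79). SQ ⟂ QA, so QA runs at -155.2°; with |QA| = 19.8, A = (-7.907, -30.09). ∠QAJ = 104.3° gives AJ at 129.1° from the x-axis; with |AJ| = 14.8, J = (-17.24, -18.61). ∠AJB = 107.1° gives JB at 56.20° from the x-axis; with |JB| = 16.2, B = (-8.229, -5.144). ∠JBD = 147.2° gives BD at 23.40° from the x-axis; with |BD| = 13.1, D = (3.793, 0.05826). ∠BDC = 127.4° gives DC at -29.20° from the x-axis; with |DC| = 22.0, C = (23.00, -10.67). Then |AC| = |C − A| = 36.50.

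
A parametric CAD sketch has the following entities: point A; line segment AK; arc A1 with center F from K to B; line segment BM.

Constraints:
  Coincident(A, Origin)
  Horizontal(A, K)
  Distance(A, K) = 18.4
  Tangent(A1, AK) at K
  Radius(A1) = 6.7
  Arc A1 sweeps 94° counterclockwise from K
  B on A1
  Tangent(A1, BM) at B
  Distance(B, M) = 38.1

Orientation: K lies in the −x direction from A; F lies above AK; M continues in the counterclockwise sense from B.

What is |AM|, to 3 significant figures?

47.4

A is at the origin; AK is horizontal with |AK| = 18.4 and K on the −x side, so K = (-18.4, 0.00). Tangency of A1 to AK means the radius FK is perpendicular to AK, so F = K + (0, 6.7) = (-18.4, 6.70). On A1, K sits at bearing -90° from F; a 94° counterclockwise sweep puts B at bearing 4°, so B = F + 6.7·(cos 4°, sin 4°) = (-11.7, 7.17). A1 meets BM tangentially, so FB is at right angles to BM, so BM runs along (−sin 4°, cos 4°); with |BM| = 38.1, M = (-14.4, 45.2). Then |AM| = |M − A| = 47.4.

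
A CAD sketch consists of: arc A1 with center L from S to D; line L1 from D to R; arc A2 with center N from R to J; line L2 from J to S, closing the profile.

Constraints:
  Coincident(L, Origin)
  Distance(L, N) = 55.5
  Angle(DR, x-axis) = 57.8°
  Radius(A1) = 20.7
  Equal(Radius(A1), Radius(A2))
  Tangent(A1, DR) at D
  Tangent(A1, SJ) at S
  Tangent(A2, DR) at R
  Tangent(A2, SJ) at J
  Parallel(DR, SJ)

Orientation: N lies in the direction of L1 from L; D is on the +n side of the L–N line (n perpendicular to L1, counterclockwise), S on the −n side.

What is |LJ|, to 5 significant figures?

59.235

Tangency of A1 to both parallel lines with radius 20.7 puts D and S at L ± 20.7·n: D = (-17.516, 11.031), S = (17.516, -11.031). Equal radii place R and J the same way about N: R = N + 20.7·n = (12.058, 57.994), J = N − 20.7·n = (47.091, 35.933). Then |LJ| = |J − L| = 59.235.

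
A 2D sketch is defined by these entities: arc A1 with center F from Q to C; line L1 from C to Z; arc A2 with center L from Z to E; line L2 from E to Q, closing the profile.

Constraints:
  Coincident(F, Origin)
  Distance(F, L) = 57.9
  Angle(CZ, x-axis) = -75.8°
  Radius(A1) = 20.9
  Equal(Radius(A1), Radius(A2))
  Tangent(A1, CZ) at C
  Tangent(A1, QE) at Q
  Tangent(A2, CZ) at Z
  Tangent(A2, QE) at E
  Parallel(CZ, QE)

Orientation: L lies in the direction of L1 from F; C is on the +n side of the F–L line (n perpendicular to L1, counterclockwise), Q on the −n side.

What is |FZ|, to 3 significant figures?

61.6

Tangency of A1 to both parallel lines with radius 20.9 puts C and Q at F ± 20.9·n: C = (20.3, 5.13), Q = (-20.3, -5.13). Equal radii place Z and E the same way about L: Z = L + 20.9·n = (34.5, -51.0), E = L − 20.9·n = (-6.06, -61.3). Then |FZ| = |Z − F| = 61.6.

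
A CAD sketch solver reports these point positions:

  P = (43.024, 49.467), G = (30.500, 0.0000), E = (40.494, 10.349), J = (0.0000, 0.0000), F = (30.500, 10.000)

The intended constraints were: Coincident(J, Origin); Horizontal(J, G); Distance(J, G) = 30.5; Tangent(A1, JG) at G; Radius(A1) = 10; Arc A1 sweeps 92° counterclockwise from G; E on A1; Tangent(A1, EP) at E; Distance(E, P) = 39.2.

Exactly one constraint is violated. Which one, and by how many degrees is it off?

Tangent(A1, EP) at E — off by 5.70°.

J = (0.00, 0.00) ✓; J.y = 0.00, G.y = 0.00 ✓; |JG| = 30.50 ✓; ∠(FG, GJ) = 90.00° ✓; |FG| = 10.00 ✓; bearing(F→E) − bearing(F→G) = 92.00° ✓; |FE| = 10.00 ✓; ∠(FE, EP) = 95.70° ✗; |EP| = 39.20 ✓.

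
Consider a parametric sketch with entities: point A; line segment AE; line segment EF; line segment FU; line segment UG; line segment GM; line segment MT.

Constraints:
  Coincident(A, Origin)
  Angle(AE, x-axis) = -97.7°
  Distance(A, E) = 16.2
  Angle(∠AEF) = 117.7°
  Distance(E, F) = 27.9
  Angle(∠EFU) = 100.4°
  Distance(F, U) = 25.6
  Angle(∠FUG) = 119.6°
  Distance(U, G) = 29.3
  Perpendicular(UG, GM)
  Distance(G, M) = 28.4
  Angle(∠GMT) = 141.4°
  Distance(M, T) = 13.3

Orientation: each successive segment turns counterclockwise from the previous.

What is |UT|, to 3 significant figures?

44.1

A is at the origin; AE runs at -97.7° with length 16.2, so E = (-2.17, -16.1). ∠AEF = 117.7° gives EF at -35.4° from the x-axis; with |EF| = 27.9, F = (20.6, -32.2). ∠EFU = 100.4° gives FU at 44.2° from the x-axis; with |FU| = 25.6, U = (38.9, -14.4). ∠FUG = 119.6° gives UG at 105° from the x-axis; with |UG| = 29.3, G = (31.5, 14.0). The perpendicularity gives GM at right angles to UG, so GM runs at -165°; with |GM| = 28.4, M = (4.06, 6.83). ∠GMT = 141.4° gives MT at -127° from the x-axis; with |MT| = 13.3, T = (-3.91, -3.82). Then |UT| = |T − U| = 44.1.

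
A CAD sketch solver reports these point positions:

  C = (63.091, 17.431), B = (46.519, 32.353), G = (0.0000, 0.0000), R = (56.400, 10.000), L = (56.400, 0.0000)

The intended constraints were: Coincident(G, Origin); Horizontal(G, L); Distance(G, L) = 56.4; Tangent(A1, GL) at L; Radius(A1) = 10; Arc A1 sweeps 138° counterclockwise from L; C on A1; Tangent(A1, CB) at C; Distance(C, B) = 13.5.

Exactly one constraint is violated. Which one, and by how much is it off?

Distance(C, B) = 13.5 — off by 8.80.

G = (0.00, 0.00) ✓; G.y = 0.00, L.y = 0.00 ✓; |GL| = 56.40 ✓; ∠(RL, LG) = 90.00° ✓; |RL| = 10.00 ✓; bearing(R→C) − bearing(R→L) = 138.0° ✓; |RC| = 9.999 ✓; ∠(RC, CB) = 90.00° ✓; |CB| = 22.30 ✗.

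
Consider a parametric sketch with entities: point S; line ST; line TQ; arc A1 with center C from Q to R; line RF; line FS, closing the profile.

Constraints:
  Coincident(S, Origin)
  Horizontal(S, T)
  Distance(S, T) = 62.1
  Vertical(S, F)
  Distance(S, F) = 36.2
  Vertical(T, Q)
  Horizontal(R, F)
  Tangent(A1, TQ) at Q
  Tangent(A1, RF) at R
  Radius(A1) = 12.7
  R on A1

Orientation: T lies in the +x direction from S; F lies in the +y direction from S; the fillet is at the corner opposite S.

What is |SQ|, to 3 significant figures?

66.4

The virtual corner opposite S is at (62.1, 36.2). The tangent condition forces CQ to be normal to TQ and the tangent condition forces CR to be normal to RF, with radius 12.7, so the center C sits 12.7 in from both sides at C = (49.4, 23.5). That places the tangent points at Q = (62.1, 23.5) on TQ and R = (49.4, 36.2) on RF. Then |SQ| = |Q − S| = 66.4.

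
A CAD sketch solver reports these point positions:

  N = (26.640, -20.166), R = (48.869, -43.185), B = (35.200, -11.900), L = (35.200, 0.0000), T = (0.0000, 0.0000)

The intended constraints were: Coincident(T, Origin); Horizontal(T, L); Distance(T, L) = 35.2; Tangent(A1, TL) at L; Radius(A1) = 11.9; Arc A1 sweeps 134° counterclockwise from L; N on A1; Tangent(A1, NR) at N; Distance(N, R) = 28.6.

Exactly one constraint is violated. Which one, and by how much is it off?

Distance(N, R) = 28.6 — off by 3.40.

T = (0.00, 0.00) ✓; T.y = 0.00, L.y = 0.00 ✓; |TL| = 35.20 ✓; ∠(BL, LT) = 90.00° ✓; |BL| = 11.90 ✓; bearing(B→N) − bearing(B→L) = 134.0° ✓; |BN| = 11.90 ✓; ∠(BN, NR) = 90.00° ✓; |NR| = 32.00 ✗.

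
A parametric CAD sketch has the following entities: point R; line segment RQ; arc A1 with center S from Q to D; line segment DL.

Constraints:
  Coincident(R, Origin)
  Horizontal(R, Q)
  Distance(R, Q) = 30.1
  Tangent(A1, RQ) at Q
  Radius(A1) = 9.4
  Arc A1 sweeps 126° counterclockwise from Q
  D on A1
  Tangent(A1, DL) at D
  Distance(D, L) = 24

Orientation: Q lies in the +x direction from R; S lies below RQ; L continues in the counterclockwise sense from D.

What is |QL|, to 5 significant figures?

34.952

R is at the origin; RQ is horizontal with |RQ| = 30.1 and Q on the +x side, so Q = (30.100, 0.0000). A1 meets RQ tangentially, so SQ is at right angles to RQ, so S = Q + (0, -9.4) = (30.100, -9.4000). On A1, Q sits at bearing 90° from S; a 126° counterclockwise sweep puts D at bearing 216°, so D = S + 9.4·(cos 216°, sin 216°) = (22.495, -14.925). Tangency of A1 to DL means the radius SD is perpendicular to DL, so DL runs along (−sin 216°, cos 216°); with |DL| = 24.0, L = (36.602, -34.342). Then |QL| = |L − Q| = 34.952.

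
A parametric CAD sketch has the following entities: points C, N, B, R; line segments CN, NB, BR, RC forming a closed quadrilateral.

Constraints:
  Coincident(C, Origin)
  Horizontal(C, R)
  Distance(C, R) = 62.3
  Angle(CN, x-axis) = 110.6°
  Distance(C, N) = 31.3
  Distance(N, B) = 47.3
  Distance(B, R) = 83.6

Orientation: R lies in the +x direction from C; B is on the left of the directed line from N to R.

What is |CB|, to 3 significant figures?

70.5

C is at the origin; CR is horizontal with |CR| = 62.3 and R in +x, so R = (62.3, 0). CN runs at 110.6° with |CN| = 31.3, so N = (-11.0, 29.3). B is determined by |NB| = 47.3 and |BR| = 83.6 together: it lies at the intersection of circle(N, 47.3) and circle(R, 83.6). With |NR| = 79.0, the foot of the radical line on NR is 9.38 from N and the perpendicular offset is √(47.3² − 9.38²) = 46.4. Taking the left-of-NR solution: B = (14.9, 68.9).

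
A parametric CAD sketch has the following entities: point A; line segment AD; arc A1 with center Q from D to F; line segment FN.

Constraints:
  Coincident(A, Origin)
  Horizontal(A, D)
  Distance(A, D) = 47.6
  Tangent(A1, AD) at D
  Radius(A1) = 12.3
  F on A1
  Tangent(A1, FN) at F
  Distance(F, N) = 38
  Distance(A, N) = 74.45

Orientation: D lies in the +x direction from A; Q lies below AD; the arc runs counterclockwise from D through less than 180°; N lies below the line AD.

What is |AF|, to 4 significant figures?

40.67

Checks: |QF| = 12.30 ✓; ∠(QF, FN) = 90.00° ✓; |FN| = 38.00 ✓; |AN| = 74.45 ✓.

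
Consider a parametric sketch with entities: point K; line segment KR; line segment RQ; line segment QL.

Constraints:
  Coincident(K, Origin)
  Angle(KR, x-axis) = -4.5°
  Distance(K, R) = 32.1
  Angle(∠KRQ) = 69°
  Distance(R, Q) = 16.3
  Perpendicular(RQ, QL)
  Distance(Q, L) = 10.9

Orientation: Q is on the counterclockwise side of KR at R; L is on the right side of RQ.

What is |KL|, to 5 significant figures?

41.148

K is at the origin; KR runs at -4.5° with length 32.1, so R = 32.1·(cos -4.5°, sin -4.5°) = (32.001, -2.5185). ∠KRQ = 69.0°, so RQ runs at -4.5° + (180° − 69.0°) = 106.50° from the x-axis; with |RQ| = 16.3, Q = R + 16.3·(cos 106.50°, sin 106.50°) = (27.372, 13.110). RQ is perpendicular to QL; with |QL| = 10.9 on the right of RQ, L = Q + 10.9·(0.95882, 0.28402) = (37.823, 16.206). Then |KL| = |L − K| = 41.148.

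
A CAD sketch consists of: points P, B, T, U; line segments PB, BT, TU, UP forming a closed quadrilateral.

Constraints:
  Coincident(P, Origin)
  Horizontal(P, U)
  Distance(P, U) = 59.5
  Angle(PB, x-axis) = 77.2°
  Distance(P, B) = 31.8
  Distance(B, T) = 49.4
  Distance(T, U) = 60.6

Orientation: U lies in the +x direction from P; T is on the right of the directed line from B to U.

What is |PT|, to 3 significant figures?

18.2

Checks: |BT| = 49.40 ✓; |TU| = 60.60 ✓.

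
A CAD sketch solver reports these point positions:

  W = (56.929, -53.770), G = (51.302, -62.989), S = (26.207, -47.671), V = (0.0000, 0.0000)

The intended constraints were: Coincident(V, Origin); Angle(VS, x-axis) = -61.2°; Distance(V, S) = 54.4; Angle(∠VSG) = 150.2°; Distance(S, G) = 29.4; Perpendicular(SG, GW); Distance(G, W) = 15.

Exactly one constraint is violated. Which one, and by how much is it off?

Distance(G, W) = 15 — off by 4.20.

V = (0.00, 0.00) ✓; VS at -61.20° ✓; |VS| = 54.40 ✓; ∠VSG = 150.2° ✓; |SG| = 29.40 ✓; ∠(SG, GW) = 90.00° ✓; |GW| = 10.80 ✗.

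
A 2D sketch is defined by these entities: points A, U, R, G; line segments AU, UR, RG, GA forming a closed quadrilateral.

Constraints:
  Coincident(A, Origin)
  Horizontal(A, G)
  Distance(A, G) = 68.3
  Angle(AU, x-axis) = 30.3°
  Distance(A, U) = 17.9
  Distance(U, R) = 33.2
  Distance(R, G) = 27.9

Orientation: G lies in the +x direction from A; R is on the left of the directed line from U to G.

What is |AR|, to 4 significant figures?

50.76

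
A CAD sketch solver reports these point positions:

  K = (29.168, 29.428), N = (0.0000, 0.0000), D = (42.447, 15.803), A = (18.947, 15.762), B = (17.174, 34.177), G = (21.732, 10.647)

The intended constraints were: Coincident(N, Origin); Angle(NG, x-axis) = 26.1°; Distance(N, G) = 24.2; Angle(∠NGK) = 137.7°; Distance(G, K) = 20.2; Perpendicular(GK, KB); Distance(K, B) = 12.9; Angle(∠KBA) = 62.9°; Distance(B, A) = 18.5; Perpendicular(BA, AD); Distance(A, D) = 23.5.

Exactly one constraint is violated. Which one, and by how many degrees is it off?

Perpendicular(BA, AD) — off by 5.40°.

N = (0.00, 0.00) ✓; NG at 26.10° ✓; |NG| = 24.20 ✓; ∠NGK = 137.7° ✓; |GK| = 20.20 ✓; ∠(GK, KB) = 90.00° ✓; |KB| = 12.90 ✓; ∠KBA = 62.90° ✓; |BA| = 18.50 ✓; ∠(BA, AD) = 84.60° ✗; |AD| = 23.50 ✓.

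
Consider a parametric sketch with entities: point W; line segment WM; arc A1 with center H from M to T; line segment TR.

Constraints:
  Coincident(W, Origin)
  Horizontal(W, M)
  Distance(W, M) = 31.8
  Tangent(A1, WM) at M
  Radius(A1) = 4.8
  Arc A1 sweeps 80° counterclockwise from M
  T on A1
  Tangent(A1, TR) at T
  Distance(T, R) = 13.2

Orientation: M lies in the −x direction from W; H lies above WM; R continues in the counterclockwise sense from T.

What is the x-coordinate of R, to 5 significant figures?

-24.781

W is at the origin; W and M share the same y with |WM| = 31.8 and M on the −x side, so M = (-31.800, 0.0000). The tangent condition forces HM to be normal to WM, so H = M + (0, 4.8) = (-31.800, 4.8000). On A1, M sits at bearing -90° from H; an 80° counterclockwise sweep puts T at bearing -10°, so T = H + 4.8·(cos -10°, sin -10°) = (-27.073, 3.9665). The tangent condition forces HT to be normal to TR, so TR runs along (−sin -10°, cos -10°); with |TR| = 13.2, R = (-24.781, 16.966). So R.x = -24.781.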